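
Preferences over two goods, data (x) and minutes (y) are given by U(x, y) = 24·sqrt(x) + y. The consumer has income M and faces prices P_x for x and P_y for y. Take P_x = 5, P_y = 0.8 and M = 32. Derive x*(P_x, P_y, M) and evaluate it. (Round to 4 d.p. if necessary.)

Utility is quasi-linear in y; the FOC for x is 12/√x = P_x/P_y.
Thus x* = (12·P_y/P_x)² — independent of M — with the rest of income spent on y.
Plugging in: x* = (12·0.8/5)² = 3.6864.

x* = 3.6864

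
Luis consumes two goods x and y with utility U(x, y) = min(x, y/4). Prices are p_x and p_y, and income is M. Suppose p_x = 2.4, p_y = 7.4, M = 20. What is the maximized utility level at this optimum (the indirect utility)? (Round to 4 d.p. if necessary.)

Demand: x*(p_x,p_y,M) = M/(p_x + 4·p_y), y* = 4·M/(p_x + 4·p_y).
Here 2.4 + 4·7.4 = 32, giving x* = 0.625 and y* = 2.5.
Utility at the optimum: U(0.625, 2.5) = 0.625.

V = 0.625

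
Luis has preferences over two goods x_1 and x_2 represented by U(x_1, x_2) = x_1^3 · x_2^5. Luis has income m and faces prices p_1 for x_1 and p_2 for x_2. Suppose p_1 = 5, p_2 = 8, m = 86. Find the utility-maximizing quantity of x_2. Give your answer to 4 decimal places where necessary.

x_2* = 6.7188

Demand: x_1*(p_1,p_2,m) = 0.375·m/p_1 and x_2* = 0.625·m/p_2.
At p_1=5, p_2=8, m=86: x_2* = 0.625·86/8 = 6.7188.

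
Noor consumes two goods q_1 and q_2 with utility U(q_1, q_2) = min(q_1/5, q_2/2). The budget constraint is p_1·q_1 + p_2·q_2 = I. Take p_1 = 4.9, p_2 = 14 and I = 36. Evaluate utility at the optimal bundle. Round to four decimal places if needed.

Leontief preferences: the optimum is at the kink where q_1/5 = q_2/2, i.e. q_2 = (2/5)·q_1.
Budget: p_1·q_1 + p_2·(2/5)·q_1 = I, so (5·p_1 + 2·p_2)·q_1 = 5·I.
Demand: q_1*(p_1,p_2,I) = 5·I/(5·p_1 + 2·p_2), q_2* = 2·I/(5·p_1 + 2·p_2).
Here 5·4.9 + 2·14 = 52.5, giving q_1* = 3.4286 and q_2* = 1.3714.
Utility at the optimum: U(3.4286, 1.3714) = 0.6857.

V = 0.6857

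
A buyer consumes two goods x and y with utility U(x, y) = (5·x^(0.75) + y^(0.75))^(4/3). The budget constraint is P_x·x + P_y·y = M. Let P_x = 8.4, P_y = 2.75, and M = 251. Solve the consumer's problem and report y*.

y* = 3.9805

MRS = MU_x/MU_y = 5·(y/x)^(0.25). Set equal to P_x/P_y.
Solve for the ratio: y/x = [(1/5)·P_x/P_y]^(4).
With the ratio pinned down, the budget gives x* = M/(P_x + P_y·(y/x)) and y* = (y/x)·x*.
Numerically y/x = 0.139286, so x* = 251/(8.4 + 2.75·0.139286) = 28.5778 and y* = 0.139286·28.5778 = 3.9805.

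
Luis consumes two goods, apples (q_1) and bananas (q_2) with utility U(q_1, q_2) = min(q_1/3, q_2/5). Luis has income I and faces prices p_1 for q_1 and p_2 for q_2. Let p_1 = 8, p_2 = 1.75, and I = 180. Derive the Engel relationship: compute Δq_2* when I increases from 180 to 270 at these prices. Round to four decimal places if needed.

Demand: q_1*(p_1,p_2,I) = 3·I/(3·p_1 + 5·p_2), q_2* = 5·I/(3·p_1 + 5·p_2).
Here 3·8 + 5·1.75 = 32.75, giving q_2* = 27.4809.
At I' = 270: q_2* = 41.2214. Change: 41.2214 − 27.4809 = 13.7405.

Δq_2* = 13.7405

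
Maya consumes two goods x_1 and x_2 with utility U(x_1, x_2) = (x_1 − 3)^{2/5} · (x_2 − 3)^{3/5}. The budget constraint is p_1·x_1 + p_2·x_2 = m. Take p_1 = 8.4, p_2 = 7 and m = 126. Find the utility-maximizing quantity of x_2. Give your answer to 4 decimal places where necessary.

Substituting into the budget: x_1* = 3 + 0.4·(m − 3·p_1 − 3·p_2)/p_1, and x_2* = 3 + 0.6·(…)/p_2.
Discretionary income = 126 − 3·8.4 − 3·7 = 79.8; x_2* = 3 + 0.6·79.8/7 = 9.84.

x_2* = 9.84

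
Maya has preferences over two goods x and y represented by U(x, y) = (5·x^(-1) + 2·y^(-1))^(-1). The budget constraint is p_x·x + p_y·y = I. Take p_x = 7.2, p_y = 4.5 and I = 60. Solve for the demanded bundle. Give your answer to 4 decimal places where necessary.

MRS = MU_x/MU_y = (5/2)·(y/x)^(2). Set equal to p_x/p_y.
Hence y/x = ((2/5)·p_x/p_y)^(1/(2)), i.e. raised to the 0.5 power.
With the ratio pinned down, the budget gives x* = I/(p_x + p_y·(y/x)) and y* = (y/x)·x*.
Numerically y/x = 0.8, so x* = 60/(7.2 + 4.5·0.8) = 5.5556 and y* = 0.8·5.5556 = 4.4444.

x* = 5.5556, y* = 4.4444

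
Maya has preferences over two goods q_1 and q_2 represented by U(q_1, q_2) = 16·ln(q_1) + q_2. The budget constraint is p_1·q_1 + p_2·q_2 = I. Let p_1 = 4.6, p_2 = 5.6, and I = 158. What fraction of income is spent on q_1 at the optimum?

share on q_1 = 0.5671

Set MRS = p_1/p_2: (16/q_1)/1 = p_1/p_2.
So q_1*(p_1,p_2) = 16·p_2/p_1, independent of income; and q_2* = (I − 16·p_2)/p_2.
At the given prices: q_1* = 16·5.6/4.6 = 19.4783, and q_2* = 12.2143.
Expenditure on q_1: 4.6·19.4783 = 89.6; share = 0.5671.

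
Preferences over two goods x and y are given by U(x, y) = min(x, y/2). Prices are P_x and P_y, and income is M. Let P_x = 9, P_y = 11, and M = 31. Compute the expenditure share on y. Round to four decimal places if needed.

With perfect complements, no substitution: consume in ratio x:y = 1:2.
Budget: P_x·x + P_y·2·x = M, so (P_x + 2·P_y)·x = M.
Demand: x*(P_x,P_y,M) = M/(P_x + 2·P_y), y* = 2·M/(P_x + 2·P_y).
Here 9 + 2·11 = 31, giving x* = 1 and y* = 2.
Expenditure on y: 11·2 = 22; share = 0.7097.

share on y = 0.7097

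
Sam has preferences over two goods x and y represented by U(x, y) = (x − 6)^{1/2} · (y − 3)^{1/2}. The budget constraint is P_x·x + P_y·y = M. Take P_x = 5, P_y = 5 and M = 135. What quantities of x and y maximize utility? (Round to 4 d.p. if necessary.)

After buying the subsistence bundle (6, 3), a share 0.5 of the remaining income goes to x: x* = 6 + 0.5·(M − 6P_x − 3P_y)/P_x.
Discretionary income = 135 − 6·5 − 3·5 = 90; x* = 6 + 0.5·90/5 = 15; y* = 3 + 0.5·90/5 = 12.

x* = 15, y* = 12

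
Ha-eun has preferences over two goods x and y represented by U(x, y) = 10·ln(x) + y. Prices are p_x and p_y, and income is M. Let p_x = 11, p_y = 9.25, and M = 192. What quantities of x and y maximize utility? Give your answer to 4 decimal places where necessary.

x* = 8.4091, y* = 10.7568

Set MRS = p_x/p_y: (10/x)/1 = p_x/p_y.
So x*(p_x,p_y) = 10·p_y/p_x, independent of income; and y* = (M − 10·p_y)/p_y.
At the given prices: x* = 10·9.25/11 = 8.4091, and y* = 10.7568.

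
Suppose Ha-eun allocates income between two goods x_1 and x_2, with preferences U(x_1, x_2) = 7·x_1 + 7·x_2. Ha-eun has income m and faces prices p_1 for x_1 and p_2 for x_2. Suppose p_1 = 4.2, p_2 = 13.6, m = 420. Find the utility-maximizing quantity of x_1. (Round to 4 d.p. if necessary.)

x_1* = 100

x_1 gives more utility per dollar, so spend all income on x_1: x_1* = m/p_1, x_2* = 0.
Numerically: x_1* = 100, x_2* = 0.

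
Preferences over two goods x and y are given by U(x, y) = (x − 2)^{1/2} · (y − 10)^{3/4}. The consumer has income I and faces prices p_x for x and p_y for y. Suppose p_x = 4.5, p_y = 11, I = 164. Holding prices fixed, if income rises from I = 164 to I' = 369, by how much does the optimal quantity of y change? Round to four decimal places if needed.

This is Cobb-Douglas in (x−2, y−10): tangency gives 0.5·p_y·(y−10) = 0.75·p_x·(x−2).
After buying the subsistence bundle (2, 10), a share 0.4 of the remaining income goes to x: x* = 2 + 0.4·(I − 2p_x − 10p_y)/p_x.
Discretionary income = 164 − 2·4.5 − 10·11 = 45; y* = 10 + 0.6·45/11 = 12.4545.
At I' = 369: y* = 23.6364. Change: 23.6364 − 12.4545 = 11.1818.

Δy* = 11.1818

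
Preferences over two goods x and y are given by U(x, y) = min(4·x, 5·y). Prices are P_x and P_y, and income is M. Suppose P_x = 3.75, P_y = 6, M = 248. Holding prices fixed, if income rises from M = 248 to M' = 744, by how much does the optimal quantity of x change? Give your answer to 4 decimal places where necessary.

Here 5·3.75 + 4·6 = 42.75, giving x* = 29.0058.
At M' = 744: x* = 87.0175. Change: 87.0175 − 29.0058 = 58.0117.

Δx* = 58.0117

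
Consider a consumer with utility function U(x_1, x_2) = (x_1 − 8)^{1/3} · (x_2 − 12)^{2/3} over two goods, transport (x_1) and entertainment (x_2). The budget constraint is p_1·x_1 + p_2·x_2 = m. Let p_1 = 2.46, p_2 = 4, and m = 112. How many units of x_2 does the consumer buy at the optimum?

MRS = (1/2)·(x_2−12)/(x_1−8). Tangency with p_1/p_2 gives x_2−12 = 2·(p_1/p_2)·(x_1−8).
After buying the subsistence bundle (8, 12), a share 1/3 of the remaining income goes to x_1: x_1* = 8 + 1/3·(m − 8p_1 − 12p_2)/p_1.
Discretionary income = 112 − 8·2.46 − 12·4 = 44.32; x_2* = 12 + 2/3·44.32/4 = 19.3867.

x_2* = 19.3867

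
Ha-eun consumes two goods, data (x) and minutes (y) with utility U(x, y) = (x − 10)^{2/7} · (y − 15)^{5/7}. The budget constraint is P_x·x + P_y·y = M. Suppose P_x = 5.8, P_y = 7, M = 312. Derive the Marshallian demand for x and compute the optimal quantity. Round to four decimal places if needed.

x* = 17.3399

Let x' = x−10, y' = y−15. MRS = (2/5)·y'/x' = P_x/P_y.
After buying the subsistence bundle (10, 15), a share 2/7 of the remaining income goes to x: x* = 10 + 2/7·(M − 10P_x − 15P_y)/P_x.
Discretionary income = 312 − 10·5.8 − 15·7 = 149; x* = 10 + 2/7·149/5.8 = 17.3399.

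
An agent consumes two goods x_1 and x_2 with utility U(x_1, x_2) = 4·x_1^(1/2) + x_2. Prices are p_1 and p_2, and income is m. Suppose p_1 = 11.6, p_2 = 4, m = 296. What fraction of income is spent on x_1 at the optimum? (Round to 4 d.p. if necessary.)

Set MRS = p_1/p_2: 2·x_1^(−1/2) = p_1/p_2.
Thus x_1* = (2·p_2/p_1)² — independent of m — with the rest of income spent on x_2.
Plugging in: x_1* = (2·4/11.6)² = 0.4756, x_2* = 72.6207.
Expenditure on x_1: 11.6·0.4756 = 5.5172; share = 0.0186.

share on x_1 = 0.0186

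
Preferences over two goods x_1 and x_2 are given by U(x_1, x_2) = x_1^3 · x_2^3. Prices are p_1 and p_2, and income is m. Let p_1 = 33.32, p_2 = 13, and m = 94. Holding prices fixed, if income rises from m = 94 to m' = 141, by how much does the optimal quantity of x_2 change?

Δx_2* = 1.8077

The MRS is x_2/x_1. Set MRS = p_1/p_2.
So 3·p_2·x_2 = 3·p_1·x_1; combined with the budget, a share 0.5 of income goes to x_1.
Demand: x_1*(p_1,p_2,m) = 0.5·m/p_1 and x_2* = 0.5·m/p_2.
At p_1=33.32, p_2=13, m=94: x_2* = 0.5·94/13 = 3.6154.
At m' = 141: x_2* = 5.4231. Change: 5.4231 − 3.6154 = 1.8077.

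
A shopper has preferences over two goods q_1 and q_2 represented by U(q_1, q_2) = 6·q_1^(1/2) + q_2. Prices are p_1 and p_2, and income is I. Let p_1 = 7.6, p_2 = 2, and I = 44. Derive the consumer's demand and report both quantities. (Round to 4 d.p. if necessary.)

Solve: √q_1 = 3·p_2/p_1, so q_1*(p_1,p_2) = (3·p_2/p_1)², and q_2* = (I − p_1·q_1*)/p_2.
Plugging in: q_1* = (3·2/7.6)² = 0.6233, q_2* = 19.6316.

q_1* = 0.6233, q_2* = 19.6316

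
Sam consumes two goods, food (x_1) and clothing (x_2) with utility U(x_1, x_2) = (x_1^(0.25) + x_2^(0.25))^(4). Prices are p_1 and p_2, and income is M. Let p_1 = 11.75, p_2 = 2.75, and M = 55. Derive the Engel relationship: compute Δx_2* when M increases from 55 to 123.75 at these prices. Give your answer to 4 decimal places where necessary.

From the CES first-order condition, (x_2/x_1)^(0.75) = p_1/p_2.
Solve for the ratio: x_2/x_1 = [p_1/p_2]^(4/3).
With the ratio pinned down, the budget gives x_1* = M/(p_1 + p_2·(x_2/x_1)) and x_2* = (x_2/x_1)·x_1*.
Numerically x_2/x_1 = 6.933304, so x_1* = 55/(11.75 + 2.75·6.933304) = 1.7848 and x_2* = 6.933304·1.7848 = 12.3742.
At M' = 123.75: x_2* = 27.842. Change: 27.842 − 12.3742 = 15.4678.

Δx_2* = 15.4678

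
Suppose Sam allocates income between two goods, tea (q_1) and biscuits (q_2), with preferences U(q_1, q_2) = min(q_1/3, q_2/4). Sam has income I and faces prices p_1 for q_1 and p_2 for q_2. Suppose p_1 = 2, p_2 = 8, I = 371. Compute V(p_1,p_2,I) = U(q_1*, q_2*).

Demand: q_1*(p_1,p_2,I) = 3·I/(3·p_1 + 4·p_2), q_2* = 4·I/(3·p_1 + 4·p_2).
Here 3·2 + 4·8 = 38, giving q_1* = 29.2895 and q_2* = 39.0526.
Utility at the optimum: U(29.2895, 39.0526) = 9.7632.

V = 9.7632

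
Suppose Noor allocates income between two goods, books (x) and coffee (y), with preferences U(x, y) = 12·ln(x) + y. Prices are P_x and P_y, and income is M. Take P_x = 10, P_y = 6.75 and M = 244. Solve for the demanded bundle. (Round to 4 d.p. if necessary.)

At the given prices: x* = 12·6.75/10 = 8.1, and y* = 24.1481.

x* = 8.1, y* = 24.1481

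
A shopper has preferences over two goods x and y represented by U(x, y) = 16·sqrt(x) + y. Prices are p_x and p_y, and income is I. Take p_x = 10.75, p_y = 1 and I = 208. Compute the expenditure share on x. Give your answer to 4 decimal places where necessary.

share on x = 0.0286

MU_x = 8/√x, MU_y = 1. Tangency: 8/√x = p_x/p_y.
Solve: √x = 8·p_y/p_x, so x*(p_x,p_y) = (8·p_y/p_x)², and y* = (I − p_x·x*)/p_y.
Plugging in: x* = (8·1/10.75)² = 0.5538, y* = 202.0465.
Expenditure on x: 10.75·0.5538 = 5.9535; share = 0.0286.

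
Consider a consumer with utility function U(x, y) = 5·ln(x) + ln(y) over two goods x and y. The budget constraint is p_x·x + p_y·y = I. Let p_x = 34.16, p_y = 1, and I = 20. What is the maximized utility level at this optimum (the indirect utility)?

V = -2.3843

Tangency: MRS = 5·y/x = p_x/p_y.
So 5·p_y·y = p_x·x; combined with the budget, a share 5/6 of income goes to x.
Demand: x*(p_x,p_y,I) = 5/6·I/p_x and y* = 1/6·I/p_y.
At p_x=34.16, p_y=1, I=20: x* = 5/6·20/34.16 = 0.4879, y* = 3.3333.
Utility at the optimum: U(0.4879, 3.3333) = -2.3843.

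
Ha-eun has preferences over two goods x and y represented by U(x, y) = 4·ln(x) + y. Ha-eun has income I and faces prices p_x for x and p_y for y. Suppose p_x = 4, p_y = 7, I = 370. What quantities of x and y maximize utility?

MU_x = 4/x, MU_y = 1. Tangency: 4/x = p_x/p_y.
So x*(p_x,p_y) = 4·p_y/p_x, independent of income; and y* = (I − 4·p_y)/p_y.
At the given prices: x* = 4·7/4 = 7, and y* = 48.8571.

x* = 7, y* = 48.8571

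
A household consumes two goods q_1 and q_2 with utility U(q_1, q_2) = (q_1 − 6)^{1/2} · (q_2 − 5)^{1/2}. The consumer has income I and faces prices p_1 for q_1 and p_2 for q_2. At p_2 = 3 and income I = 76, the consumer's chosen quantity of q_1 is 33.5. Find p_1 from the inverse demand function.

p_1 = 1

This is Cobb-Douglas in (q_1−6, q_2−5): tangency gives 0.5·p_2·(q_2−5) = 0.5·p_1·(q_1−6).
Substituting into the budget: q_1* = 6 + 0.5·(I − 6·p_1 − 5·p_2)/p_1, and q_2* = 5 + 0.5·(…)/p_2.
Set q_1* = 33.5 in the demand function and solve for p_1: p_1 = 1.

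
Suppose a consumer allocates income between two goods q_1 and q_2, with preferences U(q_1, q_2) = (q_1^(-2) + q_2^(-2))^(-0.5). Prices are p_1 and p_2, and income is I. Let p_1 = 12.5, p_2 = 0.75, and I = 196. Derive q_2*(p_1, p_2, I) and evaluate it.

With the ratio pinned down, the budget gives q_1* = I/(p_1 + p_2·(q_2/q_1)) and q_2* = (q_2/q_1)·q_1*.
Numerically q_2/q_1 = 2.554365, so q_1* = 196/(12.5 + 0.75·2.554365) = 13.5962 and q_2* = 2.554365·13.5962 = 34.7297.

q_2* = 34.7297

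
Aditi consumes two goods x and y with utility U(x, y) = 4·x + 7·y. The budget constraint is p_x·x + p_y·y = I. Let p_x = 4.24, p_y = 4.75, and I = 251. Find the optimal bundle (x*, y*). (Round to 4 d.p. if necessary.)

x* = 0, y* = 52.8421

Linear utility — the consumer picks whichever good has higher MU/price: 4/4.24 = 0.9434 vs 7/4.75 = 1.4737.
y gives more utility per dollar, so spend all income on y: y* = I/p_y, x* = 0.
Numerically: x* = 0, y* = 52.8421.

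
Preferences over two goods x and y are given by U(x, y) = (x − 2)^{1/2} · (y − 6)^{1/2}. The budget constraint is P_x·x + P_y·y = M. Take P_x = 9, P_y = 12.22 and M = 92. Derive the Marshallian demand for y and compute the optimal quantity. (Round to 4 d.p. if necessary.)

y* = 6.0278

Let x' = x−2, y' = y−6. MRS = y'/x' = P_x/P_y.
After buying the subsistence bundle (2, 6), a share 0.5 of the remaining income goes to x: x* = 2 + 0.5·(M − 2P_x − 6P_y)/P_x.
Discretionary income = 92 − 2·9 − 6·12.22 = 0.68; y* = 6 + 0.5·0.68/12.22 = 6.0278.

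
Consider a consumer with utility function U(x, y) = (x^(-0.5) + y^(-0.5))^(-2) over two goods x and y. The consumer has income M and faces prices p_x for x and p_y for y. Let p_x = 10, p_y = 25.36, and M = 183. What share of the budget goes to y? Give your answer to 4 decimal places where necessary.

share on y = 0.5769

From the CES first-order condition, (y/x)^(1.5) = p_x/p_y.
Solve for the ratio: y/x = [p_x/p_y]^(2/3).
With the ratio pinned down, the budget gives x* = M/(p_x + p_y·(y/x)) and y* = (y/x)·x*.
Numerically y/x = 0.537734, so x* = 183/(10 + 25.36·0.537734) = 7.7421 and y* = 0.537734·7.7421 = 4.1632.
Expenditure on y: 25.36·4.1632 = 105.5788; share = 0.5769.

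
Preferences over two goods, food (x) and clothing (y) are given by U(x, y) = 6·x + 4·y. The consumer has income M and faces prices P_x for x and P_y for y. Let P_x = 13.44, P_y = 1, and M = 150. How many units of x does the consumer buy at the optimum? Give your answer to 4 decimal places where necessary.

x* = 0

Perfect substitutes: compare marginal utility per dollar. 6/P_x vs 4/P_y → 0.4464 vs 4.
y gives more utility per dollar, so spend all income on y: y* = M/P_y, x* = 0.
Numerically: x* = 0, y* = 150.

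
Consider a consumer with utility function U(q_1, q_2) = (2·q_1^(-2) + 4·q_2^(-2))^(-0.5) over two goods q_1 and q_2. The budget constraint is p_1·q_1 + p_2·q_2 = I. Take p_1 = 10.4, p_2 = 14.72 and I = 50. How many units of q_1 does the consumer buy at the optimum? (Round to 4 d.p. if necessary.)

Numerically q_2/q_1 = 1.122152, so q_1* = 50/(10.4 + 14.72·1.122152) = 1.8575.

q_1* = 1.8575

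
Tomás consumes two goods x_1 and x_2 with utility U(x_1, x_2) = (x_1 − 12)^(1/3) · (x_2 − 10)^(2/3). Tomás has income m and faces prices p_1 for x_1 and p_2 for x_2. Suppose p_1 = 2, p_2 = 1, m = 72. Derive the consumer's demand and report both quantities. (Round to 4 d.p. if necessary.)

MRS = (1/2)·(x_2−10)/(x_1−12). Tangency with p_1/p_2 gives x_2−10 = 2·(p_1/p_2)·(x_1−12).
After buying the subsistence bundle (12, 10), a share 1/3 of the remaining income goes to x_1: x_1* = 12 + 1/3·(m − 12p_1 − 10p_2)/p_1.
Discretionary income = 72 − 12·2 − 10·1 = 38; x_1* = 12 + 1/3·38/2 = 18.3333; x_2* = 10 + 2/3·38/1 = 35.3333.

x_1* = 18.3333, x_2* = 35.3333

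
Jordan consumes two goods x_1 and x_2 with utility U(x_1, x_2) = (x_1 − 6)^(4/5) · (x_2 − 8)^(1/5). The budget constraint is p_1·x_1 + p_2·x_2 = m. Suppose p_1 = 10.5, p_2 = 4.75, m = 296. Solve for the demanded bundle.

MRS = 4·(x_2−8)/(x_1−6). Tangency with p_1/p_2 gives x_2−8 = (1/4)·(p_1/p_2)·(x_1−6).
After buying the subsistence bundle (6, 8), a share 0.8 of the remaining income goes to x_1: x_1* = 6 + 0.8·(m − 6p_1 − 8p_2)/p_1.
Discretionary income = 296 − 6·10.5 − 8·4.75 = 195; x_1* = 6 + 0.8·195/10.5 = 20.8571; x_2* = 8 + 0.2·195/4.75 = 16.2105.

x_1* = 20.8571, x_2* = 16.2105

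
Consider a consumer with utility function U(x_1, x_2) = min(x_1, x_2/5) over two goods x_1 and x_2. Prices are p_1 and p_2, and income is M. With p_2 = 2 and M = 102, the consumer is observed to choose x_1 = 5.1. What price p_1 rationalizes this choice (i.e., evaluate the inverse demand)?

p_1 = 10

With perfect complements, no substitution: consume in ratio x_1:x_2 = 1:5.
Budget: p_1·x_1 + p_2·5·x_1 = M, so (p_1 + 5·p_2)·x_1 = M.
Demand: x_1*(p_1,p_2,M) = M/(p_1 + 5·p_2), x_2* = 5·M/(p_1 + 5·p_2).
Set x_1* = 5.1 in the demand function and solve for p_1: p_1 = 10.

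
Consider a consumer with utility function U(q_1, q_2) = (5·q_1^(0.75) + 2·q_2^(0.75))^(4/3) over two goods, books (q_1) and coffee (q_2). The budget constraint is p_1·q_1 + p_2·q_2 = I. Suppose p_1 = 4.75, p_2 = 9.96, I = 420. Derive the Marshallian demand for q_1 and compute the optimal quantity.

q_1* = 88.1762

MRS = MU_q_1/MU_q_2 = (5/2)·(q_2/q_1)^(0.25). Set equal to p_1/p_2.
Solve for the ratio: q_2/q_1 = [(2/5)·p_1/p_2]^(4).
With the ratio pinned down, the budget gives q_1* = I/(p_1 + p_2·(q_2/q_1)) and q_2* = (q_2/q_1)·q_1*.
Numerically q_2/q_1 = 0.001324, so q_1* = 420/(4.75 + 9.96·0.001324) = 88.1762.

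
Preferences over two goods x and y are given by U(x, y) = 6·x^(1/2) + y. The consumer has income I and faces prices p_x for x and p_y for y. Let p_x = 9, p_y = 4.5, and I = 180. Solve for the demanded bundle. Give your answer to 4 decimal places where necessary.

x* = 2.25, y* = 35.5

MU_x = 3/√x, MU_y = 1. Tangency: 3/√x = p_x/p_y.
Thus x* = (3·p_y/p_x)² — independent of I — with the rest of income spent on y.
Plugging in: x* = (3·4.5/9)² = 2.25, y* = 35.5.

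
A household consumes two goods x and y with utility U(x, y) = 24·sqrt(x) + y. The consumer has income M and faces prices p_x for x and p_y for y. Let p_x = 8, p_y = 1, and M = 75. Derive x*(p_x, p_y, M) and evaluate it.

MU_x = 12/√x, MU_y = 1. Tangency: 12/√x = p_x/p_y.
Thus x* = (12·p_y/p_x)² — independent of M — with the rest of income spent on y.
Plugging in: x* = (12·1/8)² = 2.25.

x* = 2.25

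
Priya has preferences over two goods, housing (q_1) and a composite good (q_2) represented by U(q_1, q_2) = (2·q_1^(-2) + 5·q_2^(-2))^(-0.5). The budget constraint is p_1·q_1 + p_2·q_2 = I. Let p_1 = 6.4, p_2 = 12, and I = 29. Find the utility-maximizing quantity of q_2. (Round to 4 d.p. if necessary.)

q_2* = 1.6279

From the CES first-order condition, (2/5)·(q_2/q_1)^(3) = p_1/p_2.
Solve for the ratio: q_2/q_1 = [(5/2)·p_1/p_2]^(1/3).
Substitute q_2 = (q_2/q_1)·q_1 into the budget: q_1* = I/(p_1 + p_2·(q_2/q_1)).
Numerically q_2/q_1 = 1.100642, so q_1* = 29/(6.4 + 12·1.100642) = 1.479 and q_2* = 1.100642·1.479 = 1.6279.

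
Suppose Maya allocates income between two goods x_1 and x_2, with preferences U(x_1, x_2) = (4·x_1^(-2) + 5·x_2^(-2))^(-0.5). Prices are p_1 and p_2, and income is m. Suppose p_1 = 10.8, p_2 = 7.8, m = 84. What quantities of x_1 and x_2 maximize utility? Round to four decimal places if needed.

MU_x_1 ∝ 4·x_1^(-3), MU_x_2 ∝ 5·x_2^(-3), so MRS = (4/5)·(x_2/x_1)^(3) = p_1/p_2.
Solve for the ratio: x_2/x_1 = [(5/4)·p_1/p_2]^(1/3).
Substitute x_2 = (x_2/x_1)·x_1 into the budget: x_1* = m/(p_1 + p_2·(x_2/x_1)).
Numerically x_2/x_1 = 1.200641, so x_1* = 84/(10.8 + 7.8·1.200641) = 4.1656 and x_2* = 1.200641·4.1656 = 5.0014.

x_1* = 4.1656, x_2* = 5.0014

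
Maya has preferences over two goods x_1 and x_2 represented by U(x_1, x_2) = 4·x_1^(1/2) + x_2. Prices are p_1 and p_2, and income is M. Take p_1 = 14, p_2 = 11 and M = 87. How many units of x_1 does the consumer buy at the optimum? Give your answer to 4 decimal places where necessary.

MU_x_1 = 2/√x_1, MU_x_2 = 1. Tangency: 2/√x_1 = p_1/p_2.
Solve: √x_1 = 2·p_2/p_1, so x_1*(p_1,p_2) = (2·p_2/p_1)², and x_2* = (M − p_1·x_1*)/p_2.
Plugging in: x_1* = (2·11/14)² = 2.4694.

x_1* = 2.4694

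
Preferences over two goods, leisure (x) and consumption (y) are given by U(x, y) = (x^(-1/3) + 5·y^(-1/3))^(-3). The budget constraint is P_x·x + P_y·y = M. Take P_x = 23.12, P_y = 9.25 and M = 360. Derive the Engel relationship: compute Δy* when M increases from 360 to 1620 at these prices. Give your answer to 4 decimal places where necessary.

Δy* = 98.9915

MU_x ∝ x^(-4/3), MU_y ∝ 5·y^(-4/3), so MRS = (1/5)·(y/x)^(4/3) = P_x/P_y.
Solve for the ratio: y/x = [5·P_x/P_y]^(0.75).
Substitute y = (y/x)·x into the budget: x* = M/(P_x + P_y·(y/x)).
Numerically y/x = 6.646792, so x* = 360/(23.12 + 9.25·6.646792) = 4.2552 and y* = 6.646792·4.2552 = 28.2833.
At M' = 1620: y* = 127.2747. Change: 127.2747 − 28.2833 = 98.9915.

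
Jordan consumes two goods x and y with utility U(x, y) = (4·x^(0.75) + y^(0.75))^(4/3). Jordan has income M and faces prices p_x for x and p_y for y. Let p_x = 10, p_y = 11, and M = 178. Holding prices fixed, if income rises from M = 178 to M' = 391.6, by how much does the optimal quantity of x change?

From the CES first-order condition, 4·(y/x)^(0.25) = p_x/p_y.
Solve for the ratio: y/x = [(1/4)·p_x/p_y]^(4).
With the ratio pinned down, the budget gives x* = M/(p_x + p_y·(y/x)) and y* = (y/x)·x*.
Numerically y/x = 0.002668, so x* = 178/(10 + 11·0.002668) = 17.7479.
At M' = 391.6: x* = 39.0454. Change: 39.0454 − 17.7479 = 21.2975.

Δx* = 21.2975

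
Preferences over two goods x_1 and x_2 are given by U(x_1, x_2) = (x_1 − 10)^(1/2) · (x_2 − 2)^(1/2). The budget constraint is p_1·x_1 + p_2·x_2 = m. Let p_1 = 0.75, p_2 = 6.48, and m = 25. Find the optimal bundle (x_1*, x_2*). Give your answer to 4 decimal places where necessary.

x_1* = 13.0267, x_2* = 2.3503

Let x_1' = x_1−10, x_2' = x_2−2. MRS = x_2'/x_1' = p_1/p_2.
After buying the subsistence bundle (10, 2), a share 0.5 of the remaining income goes to x_1: x_1* = 10 + 0.5·(m − 10p_1 − 2p_2)/p_1.
Discretionary income = 25 − 10·0.75 − 2·6.48 = 4.54; x_1* = 10 + 0.5·4.54/0.75 = 13.0267; x_2* = 2 + 0.5·4.54/6.48 = 2.3503.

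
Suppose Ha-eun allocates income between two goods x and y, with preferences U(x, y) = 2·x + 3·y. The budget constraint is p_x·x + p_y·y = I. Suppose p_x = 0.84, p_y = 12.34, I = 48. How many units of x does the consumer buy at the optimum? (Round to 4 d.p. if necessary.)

Numerically: x* = 57.1429, y* = 0.

x* = 57.1429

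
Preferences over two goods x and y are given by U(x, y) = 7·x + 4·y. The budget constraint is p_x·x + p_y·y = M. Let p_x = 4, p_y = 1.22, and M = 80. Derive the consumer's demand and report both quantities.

x* = 0, y* = 65.5738

Linear utility — the consumer picks whichever good has higher MU/price: 7/4 = 1.75 vs 4/1.22 = 3.2787.
y gives more utility per dollar, so spend all income on y: y* = M/p_y, x* = 0.
Numerically: x* = 0, y* = 65.5738.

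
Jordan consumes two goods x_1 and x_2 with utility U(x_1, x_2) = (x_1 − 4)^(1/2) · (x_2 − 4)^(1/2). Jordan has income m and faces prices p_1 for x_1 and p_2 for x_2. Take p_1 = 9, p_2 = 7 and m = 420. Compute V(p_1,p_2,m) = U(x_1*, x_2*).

This is Cobb-Douglas in (x_1−4, x_2−4): tangency gives 0.5·p_2·(x_2−4) = 0.5·p_1·(x_1−4).
After buying the subsistence bundle (4, 4), a share 0.5 of the remaining income goes to x_1: x_1* = 4 + 0.5·(m − 4p_1 − 4p_2)/p_1.
Discretionary income = 420 − 4·9 − 4·7 = 356; x_1* = 4 + 0.5·356/9 = 23.7778; x_2* = 4 + 0.5·356/7 = 29.4286.
Utility at the optimum: U(23.7778, 29.4286) = 22.4259.

V = 22.4259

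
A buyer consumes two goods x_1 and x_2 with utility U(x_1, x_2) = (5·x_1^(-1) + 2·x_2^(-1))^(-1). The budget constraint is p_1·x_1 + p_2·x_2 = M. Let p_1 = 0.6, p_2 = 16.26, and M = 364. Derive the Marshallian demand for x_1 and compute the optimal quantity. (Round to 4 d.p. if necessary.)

x_1* = 141.3346

With the ratio pinned down, the budget gives x_1* = M/(p_1 + p_2·(x_2/x_1)) and x_2* = (x_2/x_1)·x_1*.
Numerically x_2/x_1 = 0.121491, so x_1* = 364/(0.6 + 16.26·0.121491) = 141.3346.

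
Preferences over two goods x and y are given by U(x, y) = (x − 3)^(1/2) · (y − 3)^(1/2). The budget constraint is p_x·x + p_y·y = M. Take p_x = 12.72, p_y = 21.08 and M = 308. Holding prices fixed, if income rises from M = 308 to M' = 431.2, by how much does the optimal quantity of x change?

Δx* = 4.8428

Substituting into the budget: x* = 3 + 0.5·(M − 3·p_x − 3·p_y)/p_x, and y* = 3 + 0.5·(…)/p_y.
Discretionary income = 308 − 3·12.72 − 3·21.08 = 206.6; x* = 3 + 0.5·206.6/12.72 = 11.1211.
At M' = 431.2: x* = 15.9638. Change: 15.9638 − 11.1211 = 4.8428.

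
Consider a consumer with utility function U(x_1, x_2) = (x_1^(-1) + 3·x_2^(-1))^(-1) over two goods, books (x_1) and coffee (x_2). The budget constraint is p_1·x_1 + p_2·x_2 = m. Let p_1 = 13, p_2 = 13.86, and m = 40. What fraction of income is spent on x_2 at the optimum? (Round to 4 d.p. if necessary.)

share on x_2 = 0.6414

From the CES first-order condition, (1/3)·(x_2/x_1)^(2) = p_1/p_2.
Hence x_2/x_1 = (3·p_1/p_2)^(1/(2)), i.e. raised to the 0.5 power.
Substitute x_2 = (x_2/x_1)·x_1 into the budget: x_1* = m/(p_1 + p_2·(x_2/x_1)).
Numerically x_2/x_1 = 1.677454, so x_1* = 40/(13 + 13.86·1.677454) = 1.1035 and x_2* = 1.677454·1.1035 = 1.851.
Expenditure on x_2: 13.86·1.851 = 25.655; share = 0.6414.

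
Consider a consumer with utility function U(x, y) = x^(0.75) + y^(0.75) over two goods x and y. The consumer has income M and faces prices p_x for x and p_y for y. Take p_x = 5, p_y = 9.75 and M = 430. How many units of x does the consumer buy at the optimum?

x* = 75.78

MRS = MU_x/MU_y = (y/x)^(0.25). Set equal to p_x/p_y.
Solve for the ratio: y/x = [p_x/p_y]^(4).
Substitute y = (y/x)·x into the budget: x* = M/(p_x + p_y·(y/x)).
Numerically y/x = 0.069161, so x* = 430/(5 + 9.75·0.069161) = 75.78.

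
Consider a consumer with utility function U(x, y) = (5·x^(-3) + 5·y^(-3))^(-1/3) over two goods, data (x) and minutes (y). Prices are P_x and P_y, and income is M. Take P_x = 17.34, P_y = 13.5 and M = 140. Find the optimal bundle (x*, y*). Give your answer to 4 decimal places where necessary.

MU_x ∝ 5·x^(-4), MU_y ∝ 5·y^(-4), so MRS = (y/x)^(4) = P_x/P_y.
Solve for the ratio: y/x = [P_x/P_y]^(0.25).
With the ratio pinned down, the budget gives x* = M/(P_x + P_y·(y/x)) and y* = (y/x)·x*.
Numerically y/x = 1.064581, so x* = 140/(17.34 + 13.5·1.064581) = 4.4148 and y* = 1.064581·4.4148 = 4.6999.

x* = 4.4148, y* = 4.6999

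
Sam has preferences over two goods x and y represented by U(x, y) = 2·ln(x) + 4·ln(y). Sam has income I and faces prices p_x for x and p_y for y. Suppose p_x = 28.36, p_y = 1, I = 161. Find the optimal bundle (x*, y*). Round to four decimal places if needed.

Demand: x*(p_x,p_y,I) = 1/3·I/p_x and y* = 2/3·I/p_y.
At p_x=28.36, p_y=1, I=161: x* = 1/3·161/28.36 = 1.8923, y* = 107.3333.

x* = 1.8923, y* = 107.3333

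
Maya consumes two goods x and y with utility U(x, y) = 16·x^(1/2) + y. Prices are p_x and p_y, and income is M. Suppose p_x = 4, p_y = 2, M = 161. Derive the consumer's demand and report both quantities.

x* = 16, y* = 48.5

MU_x = 8/√x, MU_y = 1. Tangency: 8/√x = p_x/p_y.
Solve: √x = 8·p_y/p_x, so x*(p_x,p_y) = (8·p_y/p_x)², and y* = (M − p_x·x*)/p_y.
Plugging in: x* = (8·2/4)² = 16, y* = 48.5.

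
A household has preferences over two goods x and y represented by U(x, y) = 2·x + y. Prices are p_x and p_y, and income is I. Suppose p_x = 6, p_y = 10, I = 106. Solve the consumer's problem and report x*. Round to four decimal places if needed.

Linear utility — the consumer picks whichever good has higher MU/price: 2/6 = 0.3333 vs 1/10 = 0.1.
x gives more utility per dollar, so spend all income on x: x* = I/p_x, y* = 0.
Numerically: x* = 17.6667, y* = 0.

x* = 17.6667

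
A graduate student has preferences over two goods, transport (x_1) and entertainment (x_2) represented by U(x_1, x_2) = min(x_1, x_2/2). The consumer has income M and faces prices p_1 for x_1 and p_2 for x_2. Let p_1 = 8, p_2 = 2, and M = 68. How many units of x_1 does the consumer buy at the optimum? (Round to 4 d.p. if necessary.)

x_1* = 5.6667

Here 8 + 2·2 = 12, giving x_1* = 5.6667.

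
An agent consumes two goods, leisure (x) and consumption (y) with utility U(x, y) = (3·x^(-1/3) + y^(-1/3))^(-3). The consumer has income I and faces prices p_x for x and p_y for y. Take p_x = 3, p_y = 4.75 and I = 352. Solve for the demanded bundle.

MU_x ∝ 3·x^(-4/3), MU_y ∝ y^(-4/3), so MRS = 3·(y/x)^(4/3) = p_x/p_y.
Solve for the ratio: y/x = [(1/3)·p_x/p_y]^(0.75).
Substitute y = (y/x)·x into the budget: x* = I/(p_x + p_y·(y/x)).
Numerically y/x = 0.310799, so x* = 352/(3 + 4.75·0.310799) = 78.6364 and y* = 0.310799·78.6364 = 24.4401.

x* = 78.6364, y* = 24.4401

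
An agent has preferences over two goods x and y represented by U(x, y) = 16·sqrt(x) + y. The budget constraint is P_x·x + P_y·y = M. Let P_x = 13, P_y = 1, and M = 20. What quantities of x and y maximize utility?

Set MRS = P_x/P_y: 8·x^(−1/2) = P_x/P_y.
Solve: √x = 8·P_y/P_x, so x*(P_x,P_y) = (8·P_y/P_x)², and y* = (M − P_x·x*)/P_y.
Plugging in: x* = (8·1/13)² = 0.3787, y* = 15.0769.

x* = 0.3787, y* = 15.0769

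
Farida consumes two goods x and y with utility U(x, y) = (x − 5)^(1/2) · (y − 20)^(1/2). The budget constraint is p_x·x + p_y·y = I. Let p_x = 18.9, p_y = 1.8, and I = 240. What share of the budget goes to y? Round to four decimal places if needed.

This is Cobb-Douglas in (x−5, y−20): tangency gives 0.5·p_y·(y−20) = 0.5·p_x·(x−5).
After buying the subsistence bundle (5, 20), a share 0.5 of the remaining income goes to x: x* = 5 + 0.5·(I − 5p_x − 20p_y)/p_x.
Discretionary income = 240 − 5·18.9 − 20·1.8 = 109.5; x* = 5 + 0.5·109.5/18.9 = 7.8968; y* = 20 + 0.5·109.5/1.8 = 50.4167.
Expenditure on y: 1.8·50.4167 = 90.75; share = 0.3781.

share on y = 0.3781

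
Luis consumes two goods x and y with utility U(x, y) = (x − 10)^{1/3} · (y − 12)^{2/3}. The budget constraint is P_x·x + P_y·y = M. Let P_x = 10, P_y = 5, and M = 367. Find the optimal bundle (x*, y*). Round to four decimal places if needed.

This is Cobb-Douglas in (x−10, y−12): tangency gives 1/3·P_y·(y−12) = 2/3·P_x·(x−10).
After buying the subsistence bundle (10, 12), a share 1/3 of the remaining income goes to x: x* = 10 + 1/3·(M − 10P_x − 12P_y)/P_x.
Discretionary income = 367 − 10·10 − 12·5 = 207; x* = 10 + 1/3·207/10 = 16.9; y* = 12 + 2/3·207/5 = 39.6.

x* = 16.9, y* = 39.6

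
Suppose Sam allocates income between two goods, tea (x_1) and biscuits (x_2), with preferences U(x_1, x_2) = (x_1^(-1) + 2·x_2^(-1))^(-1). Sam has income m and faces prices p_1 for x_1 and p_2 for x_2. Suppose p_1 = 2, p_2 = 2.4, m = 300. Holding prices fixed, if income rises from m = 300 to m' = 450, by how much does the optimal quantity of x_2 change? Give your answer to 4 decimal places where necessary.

From the CES first-order condition, (1/2)·(x_2/x_1)^(2) = p_1/p_2.
Solve for the ratio: x_2/x_1 = [2·p_1/p_2]^(0.5).
With the ratio pinned down, the budget gives x_1* = m/(p_1 + p_2·(x_2/x_1)) and x_2* = (x_2/x_1)·x_1*.
Numerically x_2/x_1 = 1.290994, so x_1* = 300/(2 + 2.4·1.290994) = 58.8421 and x_2* = 1.290994·58.8421 = 75.9649.
At m' = 450: x_2* = 113.9473. Change: 113.9473 − 75.9649 = 37.9824.

Δx_2* = 37.9824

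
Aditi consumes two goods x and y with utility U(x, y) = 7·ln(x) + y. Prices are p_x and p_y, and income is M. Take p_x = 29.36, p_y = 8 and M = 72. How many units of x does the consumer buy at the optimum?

x* = 1.9074

MU_x = 7/x, MU_y = 1. Tangency: 7/x = p_x/p_y.
So x*(p_x,p_y) = 7·p_y/p_x, independent of income; and y* = (M − 7·p_y)/p_y.
At the given prices: x* = 7·8/29.36 = 1.9074.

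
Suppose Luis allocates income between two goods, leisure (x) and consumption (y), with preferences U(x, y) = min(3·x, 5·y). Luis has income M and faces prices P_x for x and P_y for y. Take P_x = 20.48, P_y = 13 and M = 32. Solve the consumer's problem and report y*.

Here 5·20.48 + 3·13 = 141.4, giving y* = 0.6789.

y* = 0.6789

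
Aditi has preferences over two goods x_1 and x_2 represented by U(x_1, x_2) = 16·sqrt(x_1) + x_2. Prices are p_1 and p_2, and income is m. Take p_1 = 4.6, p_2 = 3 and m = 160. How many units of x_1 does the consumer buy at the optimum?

x_1* = 27.2212

Plugging in: x_1* = (8·3/4.6)² = 27.2212.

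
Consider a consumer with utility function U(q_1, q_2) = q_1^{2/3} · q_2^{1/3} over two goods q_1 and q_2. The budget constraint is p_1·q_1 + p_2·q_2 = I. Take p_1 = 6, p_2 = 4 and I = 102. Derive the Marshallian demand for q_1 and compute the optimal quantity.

q_1* = 11.3333

The MRS is 2·q_2/q_1. Set MRS = p_1/p_2.
Rearranging, p_2·q_2 = (1/2)·p_1·q_1. Substituting into the budget gives p_1·q_1·(1 + (1/2)) = I.
Demand: q_1*(p_1,p_2,I) = 2/3·I/p_1 and q_2* = 1/3·I/p_2.
At p_1=6, p_2=4, I=102: q_1* = 2/3·102/6 = 11.3333.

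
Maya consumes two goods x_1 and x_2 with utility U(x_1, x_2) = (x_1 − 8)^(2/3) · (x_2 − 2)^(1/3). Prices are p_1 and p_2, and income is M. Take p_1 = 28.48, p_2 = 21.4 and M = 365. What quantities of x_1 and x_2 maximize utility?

x_1* = 10.2088, x_2* = 3.4698

MRS = 2·(x_2−2)/(x_1−8). Tangency with p_1/p_2 gives x_2−2 = (1/2)·(p_1/p_2)·(x_1−8).
After buying the subsistence bundle (8, 2), a share 2/3 of the remaining income goes to x_1: x_1* = 8 + 2/3·(M − 8p_1 − 2p_2)/p_1.
Discretionary income = 365 − 8·28.48 − 2·21.4 = 94.36; x_1* = 8 + 2/3·94.36/28.48 = 10.2088; x_2* = 2 + 1/3·94.36/21.4 = 3.4698.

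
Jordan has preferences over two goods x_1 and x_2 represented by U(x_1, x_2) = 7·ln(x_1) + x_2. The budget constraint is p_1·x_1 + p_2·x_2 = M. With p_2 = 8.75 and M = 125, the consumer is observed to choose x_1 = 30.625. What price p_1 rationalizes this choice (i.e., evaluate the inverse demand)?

p_1 = 2

MU_x_1 = 7/x_1, MU_x_2 = 1. Tangency: 7/x_1 = p_1/p_2.
So x_1*(p_1,p_2) = 7·p_2/p_1, independent of income; and x_2* = (M − 7·p_2)/p_2.
Set x_1* = 30.625 in the demand function and solve for p_1: p_1 = 2.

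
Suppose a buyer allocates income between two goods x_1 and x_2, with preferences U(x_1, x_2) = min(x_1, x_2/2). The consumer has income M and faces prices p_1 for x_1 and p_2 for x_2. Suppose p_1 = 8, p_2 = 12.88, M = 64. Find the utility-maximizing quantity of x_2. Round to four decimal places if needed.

With perfect complements, no substitution: consume in ratio x_1:x_2 = 1:2.
Budget: p_1·x_1 + p_2·2·x_1 = M, so (p_1 + 2·p_2)·x_1 = M.
Demand: x_1*(p_1,p_2,M) = M/(p_1 + 2·p_2), x_2* = 2·M/(p_1 + 2·p_2).
Here 8 + 2·12.88 = 33.76, giving x_2* = 3.7915.

x_2* = 3.7915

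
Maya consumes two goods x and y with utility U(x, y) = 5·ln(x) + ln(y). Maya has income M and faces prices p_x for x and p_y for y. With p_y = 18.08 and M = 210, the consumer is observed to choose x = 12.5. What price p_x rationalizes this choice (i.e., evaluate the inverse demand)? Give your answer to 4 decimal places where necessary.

The MRS is 5·y/x. Set MRS = p_x/p_y.
Rearranging, p_y·y = (1/5)·p_x·x. Substituting into the budget gives p_x·x·(1 + (1/5)) = M.
Demand: x*(p_x,p_y,M) = 5/6·M/p_x and y* = 1/6·M/p_y.
Set x* = 12.5 in the demand function and solve for p_x: p_x = 14.

p_x = 14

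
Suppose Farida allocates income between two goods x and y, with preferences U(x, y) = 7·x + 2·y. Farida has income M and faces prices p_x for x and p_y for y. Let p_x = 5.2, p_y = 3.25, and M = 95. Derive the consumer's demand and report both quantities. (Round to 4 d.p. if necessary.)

Linear utility — the consumer picks whichever good has higher MU/price: 7/5.2 = 1.3462 vs 2/3.25 = 0.6154.
x gives more utility per dollar, so spend all income on x: x* = M/p_x, y* = 0.
Numerically: x* = 18.2692, y* = 0.

x* = 18.2692, y* = 0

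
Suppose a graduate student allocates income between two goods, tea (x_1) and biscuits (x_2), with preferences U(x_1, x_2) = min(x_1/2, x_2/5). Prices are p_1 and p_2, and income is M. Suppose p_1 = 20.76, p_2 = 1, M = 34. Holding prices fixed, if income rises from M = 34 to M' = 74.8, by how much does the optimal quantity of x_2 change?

Δx_2* = 4.3852

With perfect complements, no substitution: consume in ratio x_1:x_2 = 2:5.
Budget: p_1·x_1 + p_2·(5/2)·x_1 = M, so (2·p_1 + 5·p_2)·x_1 = 2·M.
Demand: x_1*(p_1,p_2,M) = 2·M/(2·p_1 + 5·p_2), x_2* = 5·M/(2·p_1 + 5·p_2).
Here 2·20.76 + 5·1 = 46.52, giving x_2* = 3.6543.
At M' = 74.8: x_2* = 8.0396. Change: 8.0396 − 3.6543 = 4.3852.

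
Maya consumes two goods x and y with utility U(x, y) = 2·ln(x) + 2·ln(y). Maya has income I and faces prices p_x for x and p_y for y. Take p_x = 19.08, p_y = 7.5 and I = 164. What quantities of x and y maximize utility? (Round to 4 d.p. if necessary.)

x* = 4.2977, y* = 10.9333

The MRS is y/x. Set MRS = p_x/p_y.
Rearranging, p_y·y = p_x·x. Substituting into the budget gives p_x·x·(1 + 1) = I.
Demand: x*(p_x,p_y,I) = 0.5·I/p_x and y* = 0.5·I/p_y.
At p_x=19.08, p_y=7.5, I=164: x* = 0.5·164/19.08 = 4.2977, y* = 10.9333.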